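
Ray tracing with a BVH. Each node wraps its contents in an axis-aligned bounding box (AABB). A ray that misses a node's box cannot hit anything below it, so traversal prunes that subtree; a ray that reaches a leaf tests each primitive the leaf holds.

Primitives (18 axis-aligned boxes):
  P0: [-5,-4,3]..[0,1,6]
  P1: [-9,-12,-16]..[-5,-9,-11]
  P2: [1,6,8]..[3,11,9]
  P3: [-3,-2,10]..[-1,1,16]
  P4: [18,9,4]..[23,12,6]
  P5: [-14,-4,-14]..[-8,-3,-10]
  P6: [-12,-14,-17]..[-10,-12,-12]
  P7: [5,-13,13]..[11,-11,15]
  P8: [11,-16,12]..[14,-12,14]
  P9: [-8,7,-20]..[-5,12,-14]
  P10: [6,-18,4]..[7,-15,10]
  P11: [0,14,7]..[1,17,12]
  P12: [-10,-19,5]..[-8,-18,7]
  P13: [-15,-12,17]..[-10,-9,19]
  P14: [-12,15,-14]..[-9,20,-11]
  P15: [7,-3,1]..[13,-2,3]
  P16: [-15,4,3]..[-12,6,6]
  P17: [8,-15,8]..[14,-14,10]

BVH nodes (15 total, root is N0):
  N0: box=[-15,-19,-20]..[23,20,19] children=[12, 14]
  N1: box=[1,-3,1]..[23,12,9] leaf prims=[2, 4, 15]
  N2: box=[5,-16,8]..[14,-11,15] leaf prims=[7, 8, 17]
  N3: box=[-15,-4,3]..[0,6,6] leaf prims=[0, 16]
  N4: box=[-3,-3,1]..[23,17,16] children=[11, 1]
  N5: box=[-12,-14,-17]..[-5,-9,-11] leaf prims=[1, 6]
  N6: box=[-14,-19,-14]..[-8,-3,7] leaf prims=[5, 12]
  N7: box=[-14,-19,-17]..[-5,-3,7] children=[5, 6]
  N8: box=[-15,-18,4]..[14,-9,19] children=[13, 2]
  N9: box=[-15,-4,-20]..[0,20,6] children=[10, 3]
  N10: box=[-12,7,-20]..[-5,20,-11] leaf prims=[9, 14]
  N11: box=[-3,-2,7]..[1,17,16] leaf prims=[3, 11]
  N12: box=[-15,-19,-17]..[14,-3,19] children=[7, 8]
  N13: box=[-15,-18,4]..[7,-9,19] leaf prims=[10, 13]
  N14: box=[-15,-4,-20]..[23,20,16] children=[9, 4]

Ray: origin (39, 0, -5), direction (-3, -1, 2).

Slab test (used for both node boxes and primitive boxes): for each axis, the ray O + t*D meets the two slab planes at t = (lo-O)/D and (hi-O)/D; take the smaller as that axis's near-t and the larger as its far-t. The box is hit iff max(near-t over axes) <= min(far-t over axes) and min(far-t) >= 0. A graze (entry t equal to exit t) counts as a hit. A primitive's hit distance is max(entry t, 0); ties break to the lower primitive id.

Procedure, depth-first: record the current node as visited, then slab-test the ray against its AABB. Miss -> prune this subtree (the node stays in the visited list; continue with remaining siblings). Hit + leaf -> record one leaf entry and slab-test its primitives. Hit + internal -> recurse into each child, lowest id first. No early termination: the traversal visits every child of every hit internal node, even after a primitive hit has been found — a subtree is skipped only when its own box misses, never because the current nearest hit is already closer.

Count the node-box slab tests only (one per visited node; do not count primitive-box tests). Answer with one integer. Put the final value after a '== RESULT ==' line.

Trace the traversal:
N0 x:[16/3,18] y:[-20,19] z:[-15/2,12] -> hit [16/3,12], descend [12, 14]
  N12 x:[25/3,18] y:[3,19] z:[-6,12] -> hit [25/3,12], descend [7, 8]
    N7 x:[44/3,53/3] y:[3,19] z:[-6,6] -> miss, prune
    N8 x:[25/3,18] y:[9,18] z:[9/2,12] -> hit [9,12], descend [2, 13]
      N2 x:[25/3,34/3] y:[11,16] z:[13/2,10] -> miss, prune
      N13 x:[32/3,18] y:[9,18] z:[9/2,12] -> hit [32/3,12] leaf, test {P10(miss), P13(miss)}
  N14 x:[16/3,18] y:[-20,4] z:[-15/2,21/2] -> miss, prune

Summary -> nodes [0, 12, 7, 8, 2, 13, 14]; box-tests=7; leaf-entries=1; first=miss

== RESULT ==
7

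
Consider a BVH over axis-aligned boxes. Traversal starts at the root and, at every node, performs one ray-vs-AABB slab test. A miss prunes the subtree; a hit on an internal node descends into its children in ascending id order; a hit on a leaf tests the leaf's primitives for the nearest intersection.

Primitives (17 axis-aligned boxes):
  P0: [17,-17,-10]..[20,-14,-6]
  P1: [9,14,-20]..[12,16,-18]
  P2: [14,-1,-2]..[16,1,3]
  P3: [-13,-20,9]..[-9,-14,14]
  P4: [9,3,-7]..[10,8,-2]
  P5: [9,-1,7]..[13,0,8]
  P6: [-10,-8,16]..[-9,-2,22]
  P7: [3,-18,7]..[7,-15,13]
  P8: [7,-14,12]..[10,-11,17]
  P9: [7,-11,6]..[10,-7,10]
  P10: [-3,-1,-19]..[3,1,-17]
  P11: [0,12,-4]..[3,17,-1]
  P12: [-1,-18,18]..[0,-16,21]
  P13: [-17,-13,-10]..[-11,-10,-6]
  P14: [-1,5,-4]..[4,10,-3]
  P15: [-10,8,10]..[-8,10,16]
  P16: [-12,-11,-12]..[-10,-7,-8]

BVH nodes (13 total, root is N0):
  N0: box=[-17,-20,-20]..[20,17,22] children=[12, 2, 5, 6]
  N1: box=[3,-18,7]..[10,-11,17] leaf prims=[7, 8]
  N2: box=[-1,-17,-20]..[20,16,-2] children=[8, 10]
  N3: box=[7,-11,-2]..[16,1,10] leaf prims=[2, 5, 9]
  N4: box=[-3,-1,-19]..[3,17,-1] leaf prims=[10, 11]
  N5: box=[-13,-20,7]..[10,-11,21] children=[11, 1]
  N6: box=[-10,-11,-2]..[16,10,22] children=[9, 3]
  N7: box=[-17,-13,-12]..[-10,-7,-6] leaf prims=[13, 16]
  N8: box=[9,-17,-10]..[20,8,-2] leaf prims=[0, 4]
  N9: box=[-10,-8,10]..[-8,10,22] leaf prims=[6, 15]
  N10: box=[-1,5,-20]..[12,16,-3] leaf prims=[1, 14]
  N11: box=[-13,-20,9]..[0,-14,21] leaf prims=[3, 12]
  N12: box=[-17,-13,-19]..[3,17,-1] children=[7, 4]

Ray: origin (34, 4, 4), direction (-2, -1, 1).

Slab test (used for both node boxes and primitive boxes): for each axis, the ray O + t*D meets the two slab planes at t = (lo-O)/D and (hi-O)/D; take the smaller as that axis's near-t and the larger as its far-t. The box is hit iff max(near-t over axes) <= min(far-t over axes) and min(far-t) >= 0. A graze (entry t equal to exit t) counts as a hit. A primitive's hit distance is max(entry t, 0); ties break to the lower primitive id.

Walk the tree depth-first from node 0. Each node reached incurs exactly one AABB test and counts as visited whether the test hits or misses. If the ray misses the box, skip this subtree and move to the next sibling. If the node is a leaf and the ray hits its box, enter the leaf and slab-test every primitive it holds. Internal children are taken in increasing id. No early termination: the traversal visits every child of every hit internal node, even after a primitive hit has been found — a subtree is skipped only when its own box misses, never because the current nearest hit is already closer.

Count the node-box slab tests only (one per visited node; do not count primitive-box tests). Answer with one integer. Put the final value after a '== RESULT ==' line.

Traverse from the root:
N0 x:[7,51/2] y:[-13,24] z:[-24,18] -> hit [7,18], descend [2, 5, 6, 12]
  N2 x:[7,35/2] y:[-12,21] z:[-24,-6] -> miss, prune
  N5 x:[12,47/2] y:[15,24] z:[3,17] -> hit [15,17], descend [1, 11]
    N1 x:[12,31/2] y:[15,22] z:[3,13] -> miss, prune
    N11 x:[17,47/2] y:[18,24] z:[5,17] -> miss, prune
  N6 x:[9,22] y:[-6,15] z:[-6,18] -> hit [9,15], descend [3, 9]
    N3 x:[9,27/2] y:[3,15] z:[-6,6] -> miss, prune
    N9 x:[21,22] y:[-6,12] z:[6,18] -> miss, prune
  N12 x:[31/2,51/2] y:[-13,17] z:[-23,-5] -> miss, prune

Visited [0, 2, 5, 1, 11, 6, 3, 9, 12]. Tests: 9 box, 0 leaf. Nearest: miss.

== RESULT ==
9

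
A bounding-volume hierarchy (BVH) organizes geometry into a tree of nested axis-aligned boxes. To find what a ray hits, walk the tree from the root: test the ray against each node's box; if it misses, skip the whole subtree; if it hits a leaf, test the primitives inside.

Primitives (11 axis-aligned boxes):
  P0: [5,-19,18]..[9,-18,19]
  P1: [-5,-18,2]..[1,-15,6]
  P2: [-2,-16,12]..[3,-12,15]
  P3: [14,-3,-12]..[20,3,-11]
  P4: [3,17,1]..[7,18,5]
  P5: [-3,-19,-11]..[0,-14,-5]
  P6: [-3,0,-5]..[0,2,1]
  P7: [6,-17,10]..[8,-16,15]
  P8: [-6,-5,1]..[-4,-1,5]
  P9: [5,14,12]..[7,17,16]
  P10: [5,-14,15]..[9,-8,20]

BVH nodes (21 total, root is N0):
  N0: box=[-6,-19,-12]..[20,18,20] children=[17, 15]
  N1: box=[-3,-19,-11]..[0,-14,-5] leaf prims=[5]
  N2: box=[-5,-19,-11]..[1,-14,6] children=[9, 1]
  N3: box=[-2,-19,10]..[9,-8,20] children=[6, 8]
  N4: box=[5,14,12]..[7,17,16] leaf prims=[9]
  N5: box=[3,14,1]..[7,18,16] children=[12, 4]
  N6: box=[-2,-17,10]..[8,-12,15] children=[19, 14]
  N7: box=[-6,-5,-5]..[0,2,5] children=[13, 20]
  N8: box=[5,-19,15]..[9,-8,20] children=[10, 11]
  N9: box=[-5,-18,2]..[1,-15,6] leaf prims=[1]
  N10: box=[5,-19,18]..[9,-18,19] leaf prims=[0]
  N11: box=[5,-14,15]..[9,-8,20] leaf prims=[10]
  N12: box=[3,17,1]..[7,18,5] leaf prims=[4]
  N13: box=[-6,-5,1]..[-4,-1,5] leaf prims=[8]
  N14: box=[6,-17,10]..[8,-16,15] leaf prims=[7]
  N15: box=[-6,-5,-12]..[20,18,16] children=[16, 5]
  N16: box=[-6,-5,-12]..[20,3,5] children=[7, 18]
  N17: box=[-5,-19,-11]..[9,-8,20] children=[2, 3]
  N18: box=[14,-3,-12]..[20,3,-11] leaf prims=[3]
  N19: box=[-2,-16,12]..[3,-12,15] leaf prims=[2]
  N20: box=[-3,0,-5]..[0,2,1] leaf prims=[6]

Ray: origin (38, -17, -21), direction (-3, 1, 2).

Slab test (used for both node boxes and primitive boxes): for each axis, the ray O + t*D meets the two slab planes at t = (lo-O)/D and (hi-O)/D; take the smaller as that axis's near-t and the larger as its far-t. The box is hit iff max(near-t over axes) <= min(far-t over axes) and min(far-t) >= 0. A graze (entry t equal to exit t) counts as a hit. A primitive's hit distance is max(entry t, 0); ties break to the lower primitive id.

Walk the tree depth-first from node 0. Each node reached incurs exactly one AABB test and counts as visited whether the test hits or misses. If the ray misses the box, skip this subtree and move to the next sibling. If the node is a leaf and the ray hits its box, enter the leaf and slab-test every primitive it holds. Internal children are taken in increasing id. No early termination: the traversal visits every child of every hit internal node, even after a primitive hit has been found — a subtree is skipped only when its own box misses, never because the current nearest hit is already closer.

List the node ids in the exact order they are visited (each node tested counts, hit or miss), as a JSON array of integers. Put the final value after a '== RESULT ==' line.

Traverse from the root:
N0 x:[6,44/3] y:[-2,35] z:[9/2,41/2] -> hit [6,44/3], descend [15, 17]
  N15 x:[6,44/3] y:[12,35] z:[9/2,37/2] -> hit [12,44/3], descend [5, 16]
    N5 x:[31/3,35/3] y:[31,35] z:[11,37/2] -> miss, prune
    N16 x:[6,44/3] y:[12,20] z:[9/2,13] -> hit [12,13], descend [7, 18]
      N7 x:[38/3,44/3] y:[12,19] z:[8,13] -> hit [38/3,13], descend [13, 20]
        N13 x:[14,44/3] y:[12,16] z:[11,13] -> miss, prune
        N20 x:[38/3,41/3] y:[17,19] z:[8,11] -> miss, prune
      N18 x:[6,8] y:[14,20] z:[9/2,5] -> miss, prune
  N17 x:[29/3,43/3] y:[-2,9] z:[5,41/2] -> miss, prune

Visited [0, 15, 5, 16, 7, 13, 20, 18, 17]. Tests: 9 box, 0 leaf. Nearest: miss.

== RESULT ==
[0, 15, 5, 16, 7, 13, 20, 18, 17]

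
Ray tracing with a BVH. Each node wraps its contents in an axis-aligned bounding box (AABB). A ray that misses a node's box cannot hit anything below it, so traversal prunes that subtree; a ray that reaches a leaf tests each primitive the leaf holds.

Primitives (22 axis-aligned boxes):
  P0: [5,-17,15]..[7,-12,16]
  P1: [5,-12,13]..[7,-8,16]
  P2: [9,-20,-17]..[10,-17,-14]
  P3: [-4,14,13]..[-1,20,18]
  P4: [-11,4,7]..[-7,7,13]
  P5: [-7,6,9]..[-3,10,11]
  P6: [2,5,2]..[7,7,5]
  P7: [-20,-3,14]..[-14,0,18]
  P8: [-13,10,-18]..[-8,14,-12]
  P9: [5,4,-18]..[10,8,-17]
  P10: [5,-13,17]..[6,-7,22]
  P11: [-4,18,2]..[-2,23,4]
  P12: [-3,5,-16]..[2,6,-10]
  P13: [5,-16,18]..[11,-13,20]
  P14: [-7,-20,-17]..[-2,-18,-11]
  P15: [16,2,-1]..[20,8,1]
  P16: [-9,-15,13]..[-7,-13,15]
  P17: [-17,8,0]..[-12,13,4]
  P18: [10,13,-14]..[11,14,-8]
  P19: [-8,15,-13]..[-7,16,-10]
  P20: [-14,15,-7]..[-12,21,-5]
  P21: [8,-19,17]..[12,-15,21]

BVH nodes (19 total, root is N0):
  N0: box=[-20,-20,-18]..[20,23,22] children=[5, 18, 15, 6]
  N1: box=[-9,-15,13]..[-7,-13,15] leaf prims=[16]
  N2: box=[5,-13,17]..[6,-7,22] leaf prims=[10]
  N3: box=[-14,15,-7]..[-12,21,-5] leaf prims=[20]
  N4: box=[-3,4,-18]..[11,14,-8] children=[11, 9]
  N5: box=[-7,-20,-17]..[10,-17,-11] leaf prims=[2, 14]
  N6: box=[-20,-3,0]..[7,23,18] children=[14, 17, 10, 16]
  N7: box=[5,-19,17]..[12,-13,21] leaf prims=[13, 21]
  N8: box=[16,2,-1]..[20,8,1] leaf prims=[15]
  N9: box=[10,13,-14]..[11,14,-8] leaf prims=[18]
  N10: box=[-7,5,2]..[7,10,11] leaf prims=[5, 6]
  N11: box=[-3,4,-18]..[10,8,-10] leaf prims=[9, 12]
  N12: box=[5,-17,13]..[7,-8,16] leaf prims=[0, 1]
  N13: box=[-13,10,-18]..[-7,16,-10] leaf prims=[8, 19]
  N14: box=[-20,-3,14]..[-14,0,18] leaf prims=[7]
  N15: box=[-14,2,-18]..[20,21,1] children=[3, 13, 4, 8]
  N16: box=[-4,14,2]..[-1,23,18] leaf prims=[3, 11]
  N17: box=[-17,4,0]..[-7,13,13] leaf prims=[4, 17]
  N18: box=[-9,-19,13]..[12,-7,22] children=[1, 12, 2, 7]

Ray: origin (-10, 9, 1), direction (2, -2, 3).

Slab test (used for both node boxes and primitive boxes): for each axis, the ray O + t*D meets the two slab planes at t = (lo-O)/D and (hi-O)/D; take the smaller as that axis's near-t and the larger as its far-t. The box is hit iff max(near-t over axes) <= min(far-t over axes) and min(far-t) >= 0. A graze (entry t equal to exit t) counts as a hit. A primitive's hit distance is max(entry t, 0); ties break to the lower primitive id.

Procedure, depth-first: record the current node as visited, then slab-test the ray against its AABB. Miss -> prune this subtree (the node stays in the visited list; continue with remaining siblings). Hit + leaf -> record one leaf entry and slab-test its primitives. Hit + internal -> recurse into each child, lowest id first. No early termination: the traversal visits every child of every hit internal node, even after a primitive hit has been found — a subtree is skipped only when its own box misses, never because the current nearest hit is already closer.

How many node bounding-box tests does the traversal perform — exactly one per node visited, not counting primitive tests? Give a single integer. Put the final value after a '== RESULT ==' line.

Walk:
N0 x:[-5,15] y:[-7,29/2] z:[-19/3,7] -> hit [-5,7], descend [5, 6, 15, 18]
  N5 x:[3/2,10] y:[13,29/2] z:[-6,-4] -> miss, prune
  N6 x:[-5,17/2] y:[-7,6] z:[-1/3,17/3] -> hit [-1/3,17/3], descend [10, 14, 16, 17]
    N10 x:[3/2,17/2] y:[-1/2,2] z:[1/3,10/3] -> hit [3/2,2] leaf, test {P5(miss), P6(miss)}
    N14 x:[-5,-2] y:[9/2,6] z:[13/3,17/3] -> miss, prune
    N16 x:[3,9/2] y:[-7,-5/2] z:[1/3,17/3] -> miss, prune
    N17 x:[-7/2,3/2] y:[-2,5/2] z:[-1/3,4] -> hit [-1/3,3/2] leaf, test {P4(miss), P17(miss)}
  N15 x:[-2,15] y:[-6,7/2] z:[-19/3,0] -> hit [-2,0], descend [3, 4, 8, 13]
    N3 x:[-2,-1] y:[-6,-3] z:[-8/3,-2] -> miss, prune
    N4 x:[7/2,21/2] y:[-5/2,5/2] z:[-19/3,-3] -> miss, prune
    N8 x:[13,15] y:[1/2,7/2] z:[-2/3,0] -> miss, prune
    N13 x:[-3/2,3/2] y:[-7/2,-1/2] z:[-19/3,-11/3] -> miss, prune
  N18 x:[1/2,11] y:[8,14] z:[4,7] -> miss, prune

13 AABB tests over nodes [0, 5, 6, 10, 14, 16, 17, 15, 3, 4, 8, 13, 18]; 2 leaves entered; closest miss.

== RESULT ==
13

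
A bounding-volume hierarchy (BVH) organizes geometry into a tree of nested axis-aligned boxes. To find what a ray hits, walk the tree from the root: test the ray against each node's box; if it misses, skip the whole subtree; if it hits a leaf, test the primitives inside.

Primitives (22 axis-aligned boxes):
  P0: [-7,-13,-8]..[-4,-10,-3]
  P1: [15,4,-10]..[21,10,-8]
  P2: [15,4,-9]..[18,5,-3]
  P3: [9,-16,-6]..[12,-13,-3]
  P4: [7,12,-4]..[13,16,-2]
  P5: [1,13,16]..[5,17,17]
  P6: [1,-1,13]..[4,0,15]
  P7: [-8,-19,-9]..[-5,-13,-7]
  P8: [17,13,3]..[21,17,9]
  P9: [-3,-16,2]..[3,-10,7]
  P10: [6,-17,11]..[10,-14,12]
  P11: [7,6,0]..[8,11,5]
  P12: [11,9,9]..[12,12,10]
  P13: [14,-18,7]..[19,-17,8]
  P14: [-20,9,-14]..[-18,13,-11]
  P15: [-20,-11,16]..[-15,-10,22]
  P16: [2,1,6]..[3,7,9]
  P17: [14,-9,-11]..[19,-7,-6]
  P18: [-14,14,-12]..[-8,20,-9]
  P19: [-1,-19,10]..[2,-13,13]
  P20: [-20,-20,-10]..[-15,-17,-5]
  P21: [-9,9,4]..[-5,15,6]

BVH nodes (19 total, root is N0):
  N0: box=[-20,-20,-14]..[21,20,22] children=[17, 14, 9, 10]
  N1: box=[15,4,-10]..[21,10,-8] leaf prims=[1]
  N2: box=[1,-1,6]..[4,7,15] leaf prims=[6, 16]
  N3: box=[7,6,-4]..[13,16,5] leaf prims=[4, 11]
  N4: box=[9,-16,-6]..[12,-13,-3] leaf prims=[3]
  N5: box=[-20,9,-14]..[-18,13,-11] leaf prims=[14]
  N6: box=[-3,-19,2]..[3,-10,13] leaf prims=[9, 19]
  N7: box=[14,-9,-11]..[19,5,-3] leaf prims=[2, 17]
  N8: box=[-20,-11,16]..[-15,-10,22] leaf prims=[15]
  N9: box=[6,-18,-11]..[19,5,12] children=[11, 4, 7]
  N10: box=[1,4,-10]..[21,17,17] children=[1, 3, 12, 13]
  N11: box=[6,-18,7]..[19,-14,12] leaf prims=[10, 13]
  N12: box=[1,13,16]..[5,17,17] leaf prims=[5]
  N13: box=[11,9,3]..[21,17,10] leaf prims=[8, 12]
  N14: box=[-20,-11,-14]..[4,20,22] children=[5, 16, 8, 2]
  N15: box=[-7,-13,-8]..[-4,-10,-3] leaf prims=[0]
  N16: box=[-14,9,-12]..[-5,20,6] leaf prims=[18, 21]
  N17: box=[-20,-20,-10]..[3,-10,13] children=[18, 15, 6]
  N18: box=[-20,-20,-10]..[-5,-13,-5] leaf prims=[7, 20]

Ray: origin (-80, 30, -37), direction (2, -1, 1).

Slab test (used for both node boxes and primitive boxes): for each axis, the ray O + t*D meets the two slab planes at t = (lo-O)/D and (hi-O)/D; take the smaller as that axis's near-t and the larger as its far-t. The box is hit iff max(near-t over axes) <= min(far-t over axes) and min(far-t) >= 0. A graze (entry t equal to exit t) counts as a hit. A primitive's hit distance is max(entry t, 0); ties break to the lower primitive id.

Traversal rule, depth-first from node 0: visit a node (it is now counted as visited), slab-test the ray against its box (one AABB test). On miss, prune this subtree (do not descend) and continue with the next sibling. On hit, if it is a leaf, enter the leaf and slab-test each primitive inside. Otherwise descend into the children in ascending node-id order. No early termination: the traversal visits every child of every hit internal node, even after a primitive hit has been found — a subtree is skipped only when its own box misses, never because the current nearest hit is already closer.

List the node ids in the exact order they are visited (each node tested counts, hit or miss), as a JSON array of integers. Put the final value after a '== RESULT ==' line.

Traverse from the root:
N0 x:[30,101/2] y:[10,50] z:[23,59] -> hit [30,50], descend [9, 10, 14, 17]
  N9 x:[43,99/2] y:[25,48] z:[26,49] -> hit [43,48], descend [4, 7, 11]
    N4 x:[89/2,46] y:[43,46] z:[31,34] -> miss, prune
    N7 x:[47,99/2] y:[25,39] z:[26,34] -> miss, prune
    N11 x:[43,99/2] y:[44,48] z:[44,49] -> hit [44,48] leaf, test {P10(miss), P13(miss)}
  N10 x:[81/2,101/2] y:[13,26] z:[27,54] -> miss, prune
  N14 x:[30,42] y:[10,41] z:[23,59] -> hit [30,41], descend [2, 5, 8, 16]
    N2 x:[81/2,42] y:[23,31] z:[43,52] -> miss, prune
    N5 x:[30,31] y:[17,21] z:[23,26] -> miss, prune
    N8 x:[30,65/2] y:[40,41] z:[53,59] -> miss, prune
    N16 x:[33,75/2] y:[10,21] z:[25,43] -> miss, prune
  N17 x:[30,83/2] y:[40,50] z:[27,50] -> hit [40,83/2], descend [6, 15, 18]
    N6 x:[77/2,83/2] y:[40,49] z:[39,50] -> hit [40,83/2] leaf, test {P9@t=40, P19(miss)}
    N15 x:[73/2,38] y:[40,43] z:[29,34] -> miss, prune
    N18 x:[30,75/2] y:[43,50] z:[27,32] -> miss, prune

Visited [0, 9, 4, 7, 11, 10, 14, 2, 5, 8, 16, 17, 6, 15, 18]. Tests: 15 box, 2 leaf. Nearest: P9.

== RESULT ==
[0, 9, 4, 7, 11, 10, 14, 2, 5, 8, 16, 17, 6, 15, 18]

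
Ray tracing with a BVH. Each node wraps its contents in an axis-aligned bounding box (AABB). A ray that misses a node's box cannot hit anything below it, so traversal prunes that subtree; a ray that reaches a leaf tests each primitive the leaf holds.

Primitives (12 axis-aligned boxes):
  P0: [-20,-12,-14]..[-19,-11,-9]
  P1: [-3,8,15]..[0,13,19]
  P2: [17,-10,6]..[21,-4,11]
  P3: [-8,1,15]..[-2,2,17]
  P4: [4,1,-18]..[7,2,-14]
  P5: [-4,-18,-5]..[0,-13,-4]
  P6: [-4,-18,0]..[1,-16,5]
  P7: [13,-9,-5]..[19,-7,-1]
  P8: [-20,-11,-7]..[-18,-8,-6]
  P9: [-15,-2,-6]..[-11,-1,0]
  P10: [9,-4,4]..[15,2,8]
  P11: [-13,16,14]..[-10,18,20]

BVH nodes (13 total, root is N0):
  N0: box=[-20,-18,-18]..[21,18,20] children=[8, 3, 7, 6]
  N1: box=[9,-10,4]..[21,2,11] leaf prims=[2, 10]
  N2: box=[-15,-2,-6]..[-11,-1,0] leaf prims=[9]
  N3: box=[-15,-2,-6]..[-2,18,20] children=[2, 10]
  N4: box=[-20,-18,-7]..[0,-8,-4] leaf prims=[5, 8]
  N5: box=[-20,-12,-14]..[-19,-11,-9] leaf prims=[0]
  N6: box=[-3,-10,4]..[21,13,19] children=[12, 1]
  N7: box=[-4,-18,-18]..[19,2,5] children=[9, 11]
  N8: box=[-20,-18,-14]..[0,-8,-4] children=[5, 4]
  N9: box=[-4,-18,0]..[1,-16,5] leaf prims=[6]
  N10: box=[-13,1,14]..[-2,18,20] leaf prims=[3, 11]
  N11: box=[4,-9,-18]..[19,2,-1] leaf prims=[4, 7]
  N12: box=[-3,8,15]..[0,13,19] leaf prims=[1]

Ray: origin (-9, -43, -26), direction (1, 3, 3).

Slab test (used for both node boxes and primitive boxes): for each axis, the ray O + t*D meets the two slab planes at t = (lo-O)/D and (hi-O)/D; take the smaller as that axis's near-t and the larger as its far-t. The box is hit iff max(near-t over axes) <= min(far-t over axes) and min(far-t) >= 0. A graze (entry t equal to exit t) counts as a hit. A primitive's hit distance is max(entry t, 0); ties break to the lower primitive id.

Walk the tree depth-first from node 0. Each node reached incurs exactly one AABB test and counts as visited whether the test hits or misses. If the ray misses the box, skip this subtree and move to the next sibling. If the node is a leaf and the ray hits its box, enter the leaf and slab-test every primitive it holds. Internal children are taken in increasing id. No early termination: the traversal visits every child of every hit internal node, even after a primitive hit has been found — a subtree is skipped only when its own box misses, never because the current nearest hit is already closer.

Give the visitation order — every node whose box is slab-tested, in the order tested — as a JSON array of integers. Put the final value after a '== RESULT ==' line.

Trace the traversal:
N0 x:[-11,30] y:[25/3,61/3] z:[8/3,46/3] -> hit [25/3,46/3], descend [3, 6, 7, 8]
  N3 x:[-6,7] y:[41/3,61/3] z:[20/3,46/3] -> miss, prune
  N6 x:[6,30] y:[11,56/3] z:[10,15] -> hit [11,15], descend [1, 12]
    N1 x:[18,30] y:[11,15] z:[10,37/3] -> miss, prune
    N12 x:[6,9] y:[17,56/3] z:[41/3,15] -> miss, prune
  N7 x:[5,28] y:[25/3,15] z:[8/3,31/3] -> hit [25/3,31/3], descend [9, 11]
    N9 x:[5,10] y:[25/3,9] z:[26/3,31/3] -> hit [26/3,9] leaf, test {P6@t=26/3}
    N11 x:[13,28] y:[34/3,15] z:[8/3,25/3] -> miss, prune
  N8 x:[-11,9] y:[25/3,35/3] z:[4,22/3] -> miss, prune

Visited [0, 3, 6, 1, 12, 7, 9, 11, 8]. Tests: 9 box, 1 leaf. Nearest: P6.

== RESULT ==
[0, 3, 6, 1, 12, 7, 9, 11, 8]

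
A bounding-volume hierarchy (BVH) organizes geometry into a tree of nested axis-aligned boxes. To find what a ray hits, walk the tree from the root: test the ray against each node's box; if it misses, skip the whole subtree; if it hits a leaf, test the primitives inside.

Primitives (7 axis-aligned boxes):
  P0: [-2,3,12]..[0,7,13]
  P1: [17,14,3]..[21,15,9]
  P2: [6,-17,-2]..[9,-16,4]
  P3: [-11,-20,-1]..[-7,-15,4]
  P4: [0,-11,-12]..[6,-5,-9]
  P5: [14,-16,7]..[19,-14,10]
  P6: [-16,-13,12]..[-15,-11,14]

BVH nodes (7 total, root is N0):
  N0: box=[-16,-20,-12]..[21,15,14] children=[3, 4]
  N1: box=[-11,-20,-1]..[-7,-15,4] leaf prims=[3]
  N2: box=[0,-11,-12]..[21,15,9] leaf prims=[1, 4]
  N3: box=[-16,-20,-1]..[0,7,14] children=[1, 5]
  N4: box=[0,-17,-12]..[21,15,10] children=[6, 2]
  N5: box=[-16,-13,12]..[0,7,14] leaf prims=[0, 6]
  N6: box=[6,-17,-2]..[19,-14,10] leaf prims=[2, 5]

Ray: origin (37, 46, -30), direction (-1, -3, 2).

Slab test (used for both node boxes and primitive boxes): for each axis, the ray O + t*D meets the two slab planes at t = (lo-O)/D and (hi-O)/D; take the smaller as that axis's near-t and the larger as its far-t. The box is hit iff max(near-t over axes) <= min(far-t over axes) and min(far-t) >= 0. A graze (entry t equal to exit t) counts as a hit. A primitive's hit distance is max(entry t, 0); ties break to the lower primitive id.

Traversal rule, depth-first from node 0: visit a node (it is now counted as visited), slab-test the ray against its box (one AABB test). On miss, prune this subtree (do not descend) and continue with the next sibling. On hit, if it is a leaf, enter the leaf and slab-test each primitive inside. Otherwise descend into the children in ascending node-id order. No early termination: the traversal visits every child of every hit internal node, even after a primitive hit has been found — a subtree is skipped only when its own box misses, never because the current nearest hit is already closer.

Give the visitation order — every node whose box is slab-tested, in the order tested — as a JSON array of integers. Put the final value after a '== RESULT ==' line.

Trace the traversal:
N0 x:[16,53] y:[31/3,22] z:[9,22] -> hit [16,22], descend [3, 4]
  N3 x:[37,53] y:[13,22] z:[29/2,22] -> miss, prune
  N4 x:[16,37] y:[31/3,21] z:[9,20] -> hit [16,20], descend [2, 6]
    N2 x:[16,37] y:[31/3,19] z:[9,39/2] -> hit [16,19] leaf, test {P1(miss), P4(miss)}
    N6 x:[18,31] y:[20,21] z:[14,20] -> hit [20,20] leaf, test {P2(miss), P5@t=20}

Summary -> nodes [0, 3, 4, 2, 6]; box-tests=5; leaf-entries=2; first=P5

== RESULT ==
[0, 3, 4, 2, 6]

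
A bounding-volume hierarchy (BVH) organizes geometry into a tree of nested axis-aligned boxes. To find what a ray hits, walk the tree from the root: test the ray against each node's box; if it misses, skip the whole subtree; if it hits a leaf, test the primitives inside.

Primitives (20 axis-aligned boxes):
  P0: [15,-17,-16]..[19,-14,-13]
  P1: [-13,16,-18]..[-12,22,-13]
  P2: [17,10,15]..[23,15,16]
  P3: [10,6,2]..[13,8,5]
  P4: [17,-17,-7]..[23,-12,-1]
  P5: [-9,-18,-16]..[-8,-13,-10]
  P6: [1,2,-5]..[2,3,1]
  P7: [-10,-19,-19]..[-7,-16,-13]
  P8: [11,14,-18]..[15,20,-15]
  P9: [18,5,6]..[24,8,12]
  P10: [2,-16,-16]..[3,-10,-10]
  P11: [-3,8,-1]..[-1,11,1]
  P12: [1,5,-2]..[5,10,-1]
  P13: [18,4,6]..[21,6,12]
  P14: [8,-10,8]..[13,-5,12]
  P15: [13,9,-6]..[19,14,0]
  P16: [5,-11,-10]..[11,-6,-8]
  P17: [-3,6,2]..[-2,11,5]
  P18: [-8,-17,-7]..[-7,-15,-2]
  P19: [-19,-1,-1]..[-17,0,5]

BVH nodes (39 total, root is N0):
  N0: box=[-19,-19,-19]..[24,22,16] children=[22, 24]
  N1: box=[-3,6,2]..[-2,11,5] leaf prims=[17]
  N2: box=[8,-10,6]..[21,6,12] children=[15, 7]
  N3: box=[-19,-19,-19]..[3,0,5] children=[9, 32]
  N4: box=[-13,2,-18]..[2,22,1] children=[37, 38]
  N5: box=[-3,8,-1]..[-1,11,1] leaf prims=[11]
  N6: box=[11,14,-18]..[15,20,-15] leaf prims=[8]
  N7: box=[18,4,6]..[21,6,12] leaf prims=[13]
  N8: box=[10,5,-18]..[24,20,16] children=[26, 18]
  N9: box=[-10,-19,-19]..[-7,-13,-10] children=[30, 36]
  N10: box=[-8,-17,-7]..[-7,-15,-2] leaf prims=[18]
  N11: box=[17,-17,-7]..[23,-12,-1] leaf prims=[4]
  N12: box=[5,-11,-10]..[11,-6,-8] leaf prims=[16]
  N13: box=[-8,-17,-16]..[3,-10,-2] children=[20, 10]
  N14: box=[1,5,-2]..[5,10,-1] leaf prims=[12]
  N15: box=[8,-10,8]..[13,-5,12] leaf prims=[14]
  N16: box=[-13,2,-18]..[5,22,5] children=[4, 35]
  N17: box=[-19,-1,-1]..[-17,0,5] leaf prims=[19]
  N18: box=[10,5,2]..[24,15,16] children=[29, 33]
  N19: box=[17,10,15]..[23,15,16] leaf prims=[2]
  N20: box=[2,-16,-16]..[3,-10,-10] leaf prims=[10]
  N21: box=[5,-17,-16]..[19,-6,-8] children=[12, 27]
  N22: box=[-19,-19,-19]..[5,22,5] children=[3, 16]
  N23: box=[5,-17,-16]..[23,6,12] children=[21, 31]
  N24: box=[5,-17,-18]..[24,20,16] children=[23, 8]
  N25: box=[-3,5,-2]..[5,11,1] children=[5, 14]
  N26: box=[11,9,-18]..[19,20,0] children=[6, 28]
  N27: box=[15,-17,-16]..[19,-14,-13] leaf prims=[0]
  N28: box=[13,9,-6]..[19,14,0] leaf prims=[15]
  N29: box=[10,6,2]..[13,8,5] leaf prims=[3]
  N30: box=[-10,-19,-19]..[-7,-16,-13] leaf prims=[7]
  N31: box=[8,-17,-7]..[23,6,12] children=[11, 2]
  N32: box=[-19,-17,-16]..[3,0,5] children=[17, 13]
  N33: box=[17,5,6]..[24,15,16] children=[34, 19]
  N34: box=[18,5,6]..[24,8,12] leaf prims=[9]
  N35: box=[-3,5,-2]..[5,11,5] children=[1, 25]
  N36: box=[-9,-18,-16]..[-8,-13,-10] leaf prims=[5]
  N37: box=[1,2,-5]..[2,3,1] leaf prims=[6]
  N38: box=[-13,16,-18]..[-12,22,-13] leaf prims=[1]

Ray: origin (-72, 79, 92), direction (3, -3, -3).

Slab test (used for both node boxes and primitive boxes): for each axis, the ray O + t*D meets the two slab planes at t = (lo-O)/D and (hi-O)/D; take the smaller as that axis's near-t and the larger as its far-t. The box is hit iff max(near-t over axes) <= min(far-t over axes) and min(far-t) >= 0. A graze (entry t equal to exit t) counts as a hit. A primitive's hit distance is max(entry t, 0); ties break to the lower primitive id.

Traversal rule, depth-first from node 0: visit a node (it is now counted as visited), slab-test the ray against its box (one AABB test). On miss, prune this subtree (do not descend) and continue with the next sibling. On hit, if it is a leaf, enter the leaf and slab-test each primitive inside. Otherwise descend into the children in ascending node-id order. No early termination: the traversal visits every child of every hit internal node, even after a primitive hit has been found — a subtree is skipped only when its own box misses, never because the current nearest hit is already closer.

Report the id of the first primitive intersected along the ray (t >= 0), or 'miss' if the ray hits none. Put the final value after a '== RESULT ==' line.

Trace the traversal:
N0 x:[53/3,32] y:[19,98/3] z:[76/3,37] -> hit [76/3,32], descend [22, 24]
  N22 x:[53/3,77/3] y:[19,98/3] z:[29,37] -> miss, prune
  N24 x:[77/3,32] y:[59/3,32] z:[76/3,110/3] -> hit [77/3,32], descend [8, 23]
    N8 x:[82/3,32] y:[59/3,74/3] z:[76/3,110/3] -> miss, prune
    N23 x:[77/3,95/3] y:[73/3,32] z:[80/3,36] -> hit [80/3,95/3], descend [21, 31]
      N21 x:[77/3,91/3] y:[85/3,32] z:[100/3,36] -> miss, prune
      N31 x:[80/3,95/3] y:[73/3,32] z:[80/3,33] -> hit [80/3,95/3], descend [2, 11]
        N2 x:[80/3,31] y:[73/3,89/3] z:[80/3,86/3] -> hit [80/3,86/3], descend [7, 15]
          N7 x:[30,31] y:[73/3,25] z:[80/3,86/3] -> miss, prune
          N15 x:[80/3,85/3] y:[28,89/3] z:[80/3,28] -> hit [28,28] leaf, test {P14@t=28}
        N11 x:[89/3,95/3] y:[91/3,32] z:[31,33] -> hit [31,95/3] leaf, test {P4@t=31}

11 AABB tests over nodes [0, 22, 24, 8, 23, 21, 31, 2, 7, 15, 11]; 2 leaves entered; closest P14.

== RESULT ==
14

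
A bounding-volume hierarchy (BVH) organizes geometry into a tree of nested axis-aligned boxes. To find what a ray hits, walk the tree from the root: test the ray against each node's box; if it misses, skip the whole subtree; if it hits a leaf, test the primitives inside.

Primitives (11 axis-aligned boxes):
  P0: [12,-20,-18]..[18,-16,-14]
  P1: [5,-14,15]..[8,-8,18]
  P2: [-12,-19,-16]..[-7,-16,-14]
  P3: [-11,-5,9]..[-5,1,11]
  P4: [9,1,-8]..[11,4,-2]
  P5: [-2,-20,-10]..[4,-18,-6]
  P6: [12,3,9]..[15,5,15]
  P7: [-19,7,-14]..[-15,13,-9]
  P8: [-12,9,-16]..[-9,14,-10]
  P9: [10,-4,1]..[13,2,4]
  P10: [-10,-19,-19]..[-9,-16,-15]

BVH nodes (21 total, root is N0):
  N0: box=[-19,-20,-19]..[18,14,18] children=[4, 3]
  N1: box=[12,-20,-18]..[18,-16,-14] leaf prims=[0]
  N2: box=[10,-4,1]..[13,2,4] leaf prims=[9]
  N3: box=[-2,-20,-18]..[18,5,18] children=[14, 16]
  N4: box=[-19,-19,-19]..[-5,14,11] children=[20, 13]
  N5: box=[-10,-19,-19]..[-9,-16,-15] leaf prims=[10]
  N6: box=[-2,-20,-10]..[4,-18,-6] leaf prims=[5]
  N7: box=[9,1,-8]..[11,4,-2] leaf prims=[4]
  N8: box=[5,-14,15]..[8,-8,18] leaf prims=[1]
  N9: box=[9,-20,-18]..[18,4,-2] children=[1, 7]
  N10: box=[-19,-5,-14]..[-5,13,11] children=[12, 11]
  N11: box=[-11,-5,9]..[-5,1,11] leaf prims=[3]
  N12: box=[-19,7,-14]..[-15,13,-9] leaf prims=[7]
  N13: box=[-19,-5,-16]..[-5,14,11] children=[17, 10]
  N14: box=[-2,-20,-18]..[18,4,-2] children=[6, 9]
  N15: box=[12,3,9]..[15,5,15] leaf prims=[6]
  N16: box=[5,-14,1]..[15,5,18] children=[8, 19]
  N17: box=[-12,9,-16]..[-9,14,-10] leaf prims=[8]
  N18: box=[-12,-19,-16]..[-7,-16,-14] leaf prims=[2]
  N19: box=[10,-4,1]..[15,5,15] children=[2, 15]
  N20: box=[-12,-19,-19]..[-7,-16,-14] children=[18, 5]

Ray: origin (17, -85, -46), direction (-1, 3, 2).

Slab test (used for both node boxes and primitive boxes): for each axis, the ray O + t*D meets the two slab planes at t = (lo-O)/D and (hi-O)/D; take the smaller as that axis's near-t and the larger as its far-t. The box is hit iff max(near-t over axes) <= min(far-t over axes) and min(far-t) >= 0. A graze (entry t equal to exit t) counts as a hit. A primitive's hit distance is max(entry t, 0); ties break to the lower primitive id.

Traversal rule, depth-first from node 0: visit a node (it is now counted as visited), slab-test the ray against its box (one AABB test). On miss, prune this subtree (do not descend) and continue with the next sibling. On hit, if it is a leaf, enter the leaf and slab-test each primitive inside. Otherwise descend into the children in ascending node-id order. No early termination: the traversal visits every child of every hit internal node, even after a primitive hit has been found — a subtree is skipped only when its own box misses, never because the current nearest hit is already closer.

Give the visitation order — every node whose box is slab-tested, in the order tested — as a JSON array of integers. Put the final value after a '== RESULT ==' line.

Trace the traversal:
N0 x:[-1,36] y:[65/3,33] z:[27/2,32] -> hit [65/3,32], descend [3, 4]
  N3 x:[-1,19] y:[65/3,30] z:[14,32] -> miss, prune
  N4 x:[22,36] y:[22,33] z:[27/2,57/2] -> hit [22,57/2], descend [13, 20]
    N13 x:[22,36] y:[80/3,33] z:[15,57/2] -> hit [80/3,57/2], descend [10, 17]
      N10 x:[22,36] y:[80/3,98/3] z:[16,57/2] -> hit [80/3,57/2], descend [11, 12]
        N11 x:[22,28] y:[80/3,86/3] z:[55/2,57/2] -> hit [55/2,28] leaf, test {P3@t=55/2}
        N12 x:[32,36] y:[92/3,98/3] z:[16,37/2] -> miss, prune
      N17 x:[26,29] y:[94/3,33] z:[15,18] -> miss, prune
    N20 x:[24,29] y:[22,23] z:[27/2,16] -> miss, prune

Summary -> nodes [0, 3, 4, 13, 10, 11, 12, 17, 20]; box-tests=9; leaf-entries=1; first=P3

== RESULT ==
[0, 3, 4, 13, 10, 11, 12, 17, 20]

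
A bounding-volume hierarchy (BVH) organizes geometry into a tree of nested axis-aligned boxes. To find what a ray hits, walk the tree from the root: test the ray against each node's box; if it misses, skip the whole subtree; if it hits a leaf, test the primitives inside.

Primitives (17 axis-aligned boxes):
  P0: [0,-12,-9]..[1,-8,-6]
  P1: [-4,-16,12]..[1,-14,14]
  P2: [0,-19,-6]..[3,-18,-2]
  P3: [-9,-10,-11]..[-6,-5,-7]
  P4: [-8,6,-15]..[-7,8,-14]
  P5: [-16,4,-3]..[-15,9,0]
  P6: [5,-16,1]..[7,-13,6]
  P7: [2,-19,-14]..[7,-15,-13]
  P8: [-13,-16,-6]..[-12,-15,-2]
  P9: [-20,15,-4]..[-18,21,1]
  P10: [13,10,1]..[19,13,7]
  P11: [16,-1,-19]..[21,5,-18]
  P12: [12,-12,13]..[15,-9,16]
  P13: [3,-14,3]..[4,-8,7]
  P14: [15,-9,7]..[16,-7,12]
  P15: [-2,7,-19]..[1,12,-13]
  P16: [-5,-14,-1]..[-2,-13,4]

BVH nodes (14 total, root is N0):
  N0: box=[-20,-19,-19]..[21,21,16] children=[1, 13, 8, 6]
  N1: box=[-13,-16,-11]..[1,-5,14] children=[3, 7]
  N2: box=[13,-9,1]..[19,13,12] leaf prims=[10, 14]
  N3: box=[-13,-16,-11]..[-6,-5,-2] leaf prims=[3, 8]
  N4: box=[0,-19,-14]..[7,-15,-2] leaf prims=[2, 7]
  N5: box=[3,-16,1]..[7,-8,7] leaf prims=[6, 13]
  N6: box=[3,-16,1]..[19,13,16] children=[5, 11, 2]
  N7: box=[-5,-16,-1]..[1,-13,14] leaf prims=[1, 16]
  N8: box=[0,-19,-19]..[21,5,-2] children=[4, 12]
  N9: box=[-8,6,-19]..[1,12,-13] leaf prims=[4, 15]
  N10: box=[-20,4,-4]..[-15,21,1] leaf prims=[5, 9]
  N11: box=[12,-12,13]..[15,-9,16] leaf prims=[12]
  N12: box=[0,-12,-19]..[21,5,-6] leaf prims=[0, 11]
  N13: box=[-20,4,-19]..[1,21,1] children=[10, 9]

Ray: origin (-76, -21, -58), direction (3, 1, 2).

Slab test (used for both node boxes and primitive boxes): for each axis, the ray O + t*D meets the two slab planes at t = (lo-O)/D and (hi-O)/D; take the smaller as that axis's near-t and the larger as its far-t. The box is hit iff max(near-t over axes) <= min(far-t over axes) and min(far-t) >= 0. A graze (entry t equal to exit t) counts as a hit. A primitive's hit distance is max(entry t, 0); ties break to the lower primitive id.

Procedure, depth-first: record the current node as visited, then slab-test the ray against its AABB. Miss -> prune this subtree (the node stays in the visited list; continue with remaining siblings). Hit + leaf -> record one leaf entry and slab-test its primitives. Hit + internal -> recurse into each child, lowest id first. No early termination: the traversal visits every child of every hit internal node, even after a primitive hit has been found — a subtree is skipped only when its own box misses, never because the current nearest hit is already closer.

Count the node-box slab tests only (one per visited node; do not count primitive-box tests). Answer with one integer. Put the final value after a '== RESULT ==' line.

Traverse from the root:
N0 x:[56/3,97/3] y:[2,42] z:[39/2,37] -> hit [39/2,97/3], descend [1, 6, 8, 13]
  N1 x:[21,77/3] y:[5,16] z:[47/2,36] -> miss, prune
  N6 x:[79/3,95/3] y:[5,34] z:[59/2,37] -> hit [59/2,95/3], descend [2, 5, 11]
    N2 x:[89/3,95/3] y:[12,34] z:[59/2,35] -> hit [89/3,95/3] leaf, test {P10@t=31, P14(miss)}
    N5 x:[79/3,83/3] y:[5,13] z:[59/2,65/2] -> miss, prune
    N11 x:[88/3,91/3] y:[9,12] z:[71/2,37] -> miss, prune
  N8 x:[76/3,97/3] y:[2,26] z:[39/2,28] -> hit [76/3,26], descend [4, 12]
    N4 x:[76/3,83/3] y:[2,6] z:[22,28] -> miss, prune
    N12 x:[76/3,97/3] y:[9,26] z:[39/2,26] -> hit [76/3,26] leaf, test {P0(miss), P11(miss)}
  N13 x:[56/3,77/3] y:[25,42] z:[39/2,59/2] -> hit [25,77/3], descend [9, 10]
    N9 x:[68/3,77/3] y:[27,33] z:[39/2,45/2] -> miss, prune
    N10 x:[56/3,61/3] y:[25,42] z:[27,59/2] -> miss, prune

Visited [0, 1, 6, 2, 5, 11, 8, 4, 12, 13, 9, 10]. Tests: 12 box, 2 leaf. Nearest: P10.

== RESULT ==
12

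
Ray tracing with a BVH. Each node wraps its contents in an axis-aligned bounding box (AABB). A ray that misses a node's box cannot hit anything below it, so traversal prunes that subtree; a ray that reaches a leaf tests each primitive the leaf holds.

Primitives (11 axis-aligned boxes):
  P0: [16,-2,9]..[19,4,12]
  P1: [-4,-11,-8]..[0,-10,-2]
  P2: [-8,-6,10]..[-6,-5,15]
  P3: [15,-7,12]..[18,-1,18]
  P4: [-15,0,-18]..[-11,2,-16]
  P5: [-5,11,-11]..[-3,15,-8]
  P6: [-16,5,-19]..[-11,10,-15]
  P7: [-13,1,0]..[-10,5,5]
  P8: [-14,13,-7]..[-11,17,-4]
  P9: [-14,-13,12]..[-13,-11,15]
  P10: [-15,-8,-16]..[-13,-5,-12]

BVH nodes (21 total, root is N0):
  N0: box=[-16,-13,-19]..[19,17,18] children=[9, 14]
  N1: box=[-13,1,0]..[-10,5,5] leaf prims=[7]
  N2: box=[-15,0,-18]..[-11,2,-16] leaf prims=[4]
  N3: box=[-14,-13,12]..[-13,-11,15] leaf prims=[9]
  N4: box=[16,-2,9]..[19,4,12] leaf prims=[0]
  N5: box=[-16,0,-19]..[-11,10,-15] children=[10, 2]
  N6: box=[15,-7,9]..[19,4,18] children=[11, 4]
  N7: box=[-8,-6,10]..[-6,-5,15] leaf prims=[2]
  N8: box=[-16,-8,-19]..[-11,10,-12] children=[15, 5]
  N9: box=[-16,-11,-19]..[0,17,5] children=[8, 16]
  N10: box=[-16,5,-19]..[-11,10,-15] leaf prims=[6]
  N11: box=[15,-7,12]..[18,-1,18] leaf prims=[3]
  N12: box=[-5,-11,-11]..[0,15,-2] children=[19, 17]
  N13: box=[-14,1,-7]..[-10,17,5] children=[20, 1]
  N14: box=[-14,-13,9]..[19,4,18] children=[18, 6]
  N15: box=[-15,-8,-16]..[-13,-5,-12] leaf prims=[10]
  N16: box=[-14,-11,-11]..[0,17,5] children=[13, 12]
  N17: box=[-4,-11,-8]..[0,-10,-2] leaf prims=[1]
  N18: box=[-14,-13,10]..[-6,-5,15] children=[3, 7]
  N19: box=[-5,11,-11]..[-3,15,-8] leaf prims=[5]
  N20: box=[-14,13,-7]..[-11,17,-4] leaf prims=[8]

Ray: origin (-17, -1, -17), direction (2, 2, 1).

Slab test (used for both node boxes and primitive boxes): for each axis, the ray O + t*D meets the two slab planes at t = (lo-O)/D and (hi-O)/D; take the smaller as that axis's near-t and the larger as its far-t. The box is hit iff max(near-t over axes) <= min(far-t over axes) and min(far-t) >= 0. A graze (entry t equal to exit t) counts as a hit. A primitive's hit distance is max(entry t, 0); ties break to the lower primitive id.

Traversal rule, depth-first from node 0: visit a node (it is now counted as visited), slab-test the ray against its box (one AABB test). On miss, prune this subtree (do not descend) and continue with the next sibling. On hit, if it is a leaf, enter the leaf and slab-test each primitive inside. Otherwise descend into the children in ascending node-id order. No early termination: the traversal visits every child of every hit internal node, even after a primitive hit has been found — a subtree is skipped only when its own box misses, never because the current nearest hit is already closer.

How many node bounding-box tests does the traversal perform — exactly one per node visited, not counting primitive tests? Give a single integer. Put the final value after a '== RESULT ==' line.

Traverse from the root:
N0 x:[1/2,18] y:[-6,9] z:[-2,35] -> hit [1/2,9], descend [9, 14]
  N9 x:[1/2,17/2] y:[-5,9] z:[-2,22] -> hit [1/2,17/2], descend [8, 16]
    N8 x:[1/2,3] y:[-7/2,11/2] z:[-2,5] -> hit [1/2,3], descend [5, 15]
      N5 x:[1/2,3] y:[1/2,11/2] z:[-2,2] -> hit [1/2,2], descend [2, 10]
        N2 x:[1,3] y:[1/2,3/2] z:[-1,1] -> hit [1,1] leaf, test {P4@t=1}
        N10 x:[1/2,3] y:[3,11/2] z:[-2,2] -> miss, prune
      N15 x:[1,2] y:[-7/2,-2] z:[1,5] -> miss, prune
    N16 x:[3/2,17/2] y:[-5,9] z:[6,22] -> hit [6,17/2], descend [12, 13]
      N12 x:[6,17/2] y:[-5,8] z:[6,15] -> hit [6,8], descend [17, 19]
        N17 x:[13/2,17/2] y:[-5,-9/2] z:[9,15] -> miss, prune
        N19 x:[6,7] y:[6,8] z:[6,9] -> hit [6,7] leaf, test {P5@t=6}
      N13 x:[3/2,7/2] y:[1,9] z:[10,22] -> miss, prune
  N14 x:[3/2,18] y:[-6,5/2] z:[26,35] -> miss, prune

order=[0, 9, 8, 5, 2, 10, 15, 16, 12, 17, 19, 13, 14]  |boxes|=13  |leaves|=2  hit=P4

== RESULT ==
13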